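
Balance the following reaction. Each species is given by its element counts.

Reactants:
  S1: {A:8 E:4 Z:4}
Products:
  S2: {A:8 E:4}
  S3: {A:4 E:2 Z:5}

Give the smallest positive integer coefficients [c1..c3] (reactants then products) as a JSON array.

Coefficients: [5, 3, 4]

A: 5·8 = 40 | 3·8+4·4 = 40
E: 5·4 = 20 | 3·4+4·2 = 20
Z: 5·4 = 20 | 3·0+4·5 = 20
gcd(5,3,4) = 1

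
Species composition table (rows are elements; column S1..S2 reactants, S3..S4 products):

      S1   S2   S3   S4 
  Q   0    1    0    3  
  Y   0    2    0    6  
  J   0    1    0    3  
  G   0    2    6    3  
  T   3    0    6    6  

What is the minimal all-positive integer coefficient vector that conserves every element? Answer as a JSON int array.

Q: 6·0+6·1 = 6 | 1·0+2·3 = 6
Y: 6·0+6·2 = 12 | 1·0+2·6 = 12
J: 6·0+6·1 = 6 | 1·0+2·3 = 6
G: 6·0+6·2 = 12 | 1·6+2·3 = 12
T: 6·3+6·0 = 18 | 1·6+2·6 = 18
gcd(6,6,1,2) = 1

Coefficients: [6, 6, 1, 2]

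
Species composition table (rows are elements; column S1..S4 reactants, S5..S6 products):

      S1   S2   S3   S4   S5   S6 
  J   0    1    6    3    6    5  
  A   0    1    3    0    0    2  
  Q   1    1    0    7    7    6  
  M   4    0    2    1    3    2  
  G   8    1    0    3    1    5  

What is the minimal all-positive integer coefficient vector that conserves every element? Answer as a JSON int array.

Coefficients: [1, 1, 3, 6, 2, 5]

J: 1·0+1·1+3·6+6·3 = 37 | 2·6+5·5 = 37
A: 1·0+1·1+3·3+6·0 = 10 | 2·0+5·2 = 10
Q: 1·1+1·1+3·0+6·7 = 44 | 2·7+5·6 = 44
M: 1·4+1·0+3·2+6·1 = 16 | 2·3+5·2 = 16
G: 1·8+1·1+3·0+6·3 = 27 | 2·1+5·5 = 27
gcd(1,1,3,6,2,5) = 1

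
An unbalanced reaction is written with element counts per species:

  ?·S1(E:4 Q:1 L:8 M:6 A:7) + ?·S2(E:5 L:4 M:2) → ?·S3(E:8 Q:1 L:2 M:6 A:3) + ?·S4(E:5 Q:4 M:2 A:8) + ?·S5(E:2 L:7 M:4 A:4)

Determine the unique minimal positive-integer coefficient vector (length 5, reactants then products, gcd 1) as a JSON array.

Coefficients: [5, 1, 1, 1, 6]

E: 5·4+1·5 = 25 | 1·8+1·5+6·2 = 25
Q: 5·1+1·0 = 5 | 1·1+1·4+6·0 = 5
L: 5·8+1·4 = 44 | 1·2+1·0+6·7 = 44
M: 5·6+1·2 = 32 | 1·6+1·2+6·4 = 32
A: 5·7+1·0 = 35 | 1·3+1·8+6·4 = 35
gcd(5,1,1,1,6) = 1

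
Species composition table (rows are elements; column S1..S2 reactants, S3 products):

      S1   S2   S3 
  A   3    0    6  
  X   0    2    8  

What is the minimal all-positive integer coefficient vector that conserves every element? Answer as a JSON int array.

Coefficients: [2, 4, 1]

A: 2·3+4·0 = 6 | 1·6 = 6
X: 2·0+4·2 = 8 | 1·8 = 8
gcd(2,4,1) = 1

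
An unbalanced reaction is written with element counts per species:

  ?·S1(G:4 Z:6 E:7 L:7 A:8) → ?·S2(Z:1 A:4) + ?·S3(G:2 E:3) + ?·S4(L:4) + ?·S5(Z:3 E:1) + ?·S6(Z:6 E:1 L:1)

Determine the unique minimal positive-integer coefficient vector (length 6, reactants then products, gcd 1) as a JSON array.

Coefficients: [3, 6, 6, 5, 2, 1]

G: 3·4 = 12 | 6·0+6·2+5·0+2·0+1·0 = 12
Z: 3·6 = 18 | 6·1+6·0+5·0+2·3+1·6 = 18
E: 3·7 = 21 | 6·0+6·3+5·0+2·1+1·1 = 21
L: 3·7 = 21 | 6·0+6·0+5·4+2·0+1·1 = 21
A: 3·8 = 24 | 6·4+6·0+5·0+2·0+1·0 = 24
gcd(3,6,6,5,2,1) = 1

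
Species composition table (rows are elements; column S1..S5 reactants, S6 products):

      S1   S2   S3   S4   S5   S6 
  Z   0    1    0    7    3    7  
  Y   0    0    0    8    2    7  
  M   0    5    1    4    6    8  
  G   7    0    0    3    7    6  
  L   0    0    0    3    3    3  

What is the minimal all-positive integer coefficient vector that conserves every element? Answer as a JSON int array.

Coefficients: [2, 4, 2, 5, 1, 6]

Z: 2·0+4·1+2·0+5·7+1·3 = 42 | 6·7 = 42
Y: 2·0+4·0+2·0+5·8+1·2 = 42 | 6·7 = 42
M: 2·0+4·5+2·1+5·4+1·6 = 48 | 6·8 = 48
G: 2·7+4·0+2·0+5·3+1·7 = 36 | 6·6 = 36
L: 2·0+4·0+2·0+5·3+1·3 = 18 | 6·3 = 18
gcd(2,4,2,5,1,6) = 1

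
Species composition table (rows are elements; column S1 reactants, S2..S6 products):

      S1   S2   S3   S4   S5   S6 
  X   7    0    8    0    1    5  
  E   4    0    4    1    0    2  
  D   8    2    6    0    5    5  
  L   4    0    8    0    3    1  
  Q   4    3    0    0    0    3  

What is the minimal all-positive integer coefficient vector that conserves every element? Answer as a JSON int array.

X: 6·7 = 42 | 3·0+2·8+6·0+1·1+5·5 = 42
E: 6·4 = 24 | 3·0+2·4+6·1+1·0+5·2 = 24
D: 6·8 = 48 | 3·2+2·6+6·0+1·5+5·5 = 48
L: 6·4 = 24 | 3·0+2·8+6·0+1·3+5·1 = 24
Q: 6·4 = 24 | 3·3+2·0+6·0+1·0+5·3 = 24
gcd(6,3,2,6,1,5) = 1

Coefficients: [6, 3, 2, 6, 1, 5]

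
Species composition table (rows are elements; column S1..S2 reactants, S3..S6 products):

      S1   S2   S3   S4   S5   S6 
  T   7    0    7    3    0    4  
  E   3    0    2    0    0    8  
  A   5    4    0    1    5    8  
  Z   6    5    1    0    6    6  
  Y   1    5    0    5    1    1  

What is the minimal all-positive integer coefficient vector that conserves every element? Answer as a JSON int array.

T: 6·7+1·0 = 42 | 5·7+1·3+5·0+1·4 = 42
E: 6·3+1·0 = 18 | 5·2+1·0+5·0+1·8 = 18
A: 6·5+1·4 = 34 | 5·0+1·1+5·5+1·8 = 34
Z: 6·6+1·5 = 41 | 5·1+1·0+5·6+1·6 = 41
Y: 6·1+1·5 = 11 | 5·0+1·5+5·1+1·1 = 11
gcd(6,1,5,1,5,1) = 1

Coefficients: [6, 1, 5, 1, 5, 1]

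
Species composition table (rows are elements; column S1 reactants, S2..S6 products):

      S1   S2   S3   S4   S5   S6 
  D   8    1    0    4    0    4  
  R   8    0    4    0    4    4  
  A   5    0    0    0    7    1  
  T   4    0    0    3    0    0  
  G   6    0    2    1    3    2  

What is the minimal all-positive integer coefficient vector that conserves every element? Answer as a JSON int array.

Coefficients: [3, 4, 3, 4, 2, 1]

D: 3·8 = 24 | 4·1+3·0+4·4+2·0+1·4 = 24
R: 3·8 = 24 | 4·0+3·4+4·0+2·4+1·4 = 24
A: 3·5 = 15 | 4·0+3·0+4·0+2·7+1·1 = 15
T: 3·4 = 12 | 4·0+3·0+4·3+2·0+1·0 = 12
G: 3·6 = 18 | 4·0+3·2+4·1+2·3+1·2 = 18
gcd(3,4,3,4,2,1) = 1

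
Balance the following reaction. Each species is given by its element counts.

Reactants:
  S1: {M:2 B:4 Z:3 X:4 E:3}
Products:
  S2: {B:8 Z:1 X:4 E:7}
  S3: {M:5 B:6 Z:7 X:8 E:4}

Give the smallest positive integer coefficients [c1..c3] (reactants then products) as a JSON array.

Coefficients: [5, 1, 2]

M: 5·2 = 10 | 1·0+2·5 = 10
B: 5·4 = 20 | 1·8+2·6 = 20
Z: 5·3 = 15 | 1·1+2·7 = 15
X: 5·4 = 20 | 1·4+2·8 = 20
E: 5·3 = 15 | 1·7+2·4 = 15
gcd(5,1,2) = 1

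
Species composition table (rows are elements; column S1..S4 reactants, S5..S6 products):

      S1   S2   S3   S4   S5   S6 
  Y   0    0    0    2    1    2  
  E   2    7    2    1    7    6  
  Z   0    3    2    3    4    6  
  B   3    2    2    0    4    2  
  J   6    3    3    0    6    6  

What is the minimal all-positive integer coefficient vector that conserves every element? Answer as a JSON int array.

Coefficients: [4, 5, 3, 5, 6, 2]

Y: 4·0+5·0+3·0+5·2 = 10 | 6·1+2·2 = 10
E: 4·2+5·7+3·2+5·1 = 54 | 6·7+2·6 = 54
Z: 4·0+5·3+3·2+5·3 = 36 | 6·4+2·6 = 36
B: 4·3+5·2+3·2+5·0 = 28 | 6·4+2·2 = 28
J: 4·6+5·3+3·3+5·0 = 48 | 6·6+2·6 = 48
gcd(4,5,3,5,6,2) = 1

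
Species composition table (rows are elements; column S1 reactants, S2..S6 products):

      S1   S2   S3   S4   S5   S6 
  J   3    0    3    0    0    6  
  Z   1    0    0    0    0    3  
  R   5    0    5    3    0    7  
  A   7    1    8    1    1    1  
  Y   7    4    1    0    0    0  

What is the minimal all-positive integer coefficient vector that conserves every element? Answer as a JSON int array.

Coefficients: [3, 5, 1, 1, 6, 1]

J: 3·3 = 9 | 5·0+1·3+1·0+6·0+1·6 = 9
Z: 3·1 = 3 | 5·0+1·0+1·0+6·0+1·3 = 3
R: 3·5 = 15 | 5·0+1·5+1·3+6·0+1·7 = 15
A: 3·7 = 21 | 5·1+1·8+1·1+6·1+1·1 = 21
Y: 3·7 = 21 | 5·4+1·1+1·0+6·0+1·0 = 21
gcd(3,5,1,1,6,1) = 1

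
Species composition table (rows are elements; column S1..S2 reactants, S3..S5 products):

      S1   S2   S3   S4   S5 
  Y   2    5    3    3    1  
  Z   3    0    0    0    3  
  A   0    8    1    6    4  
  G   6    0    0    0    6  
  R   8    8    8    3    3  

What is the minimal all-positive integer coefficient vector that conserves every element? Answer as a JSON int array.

Coefficients: [3, 6, 6, 5, 3]

Y: 3·2+6·5 = 36 | 6·3+5·3+3·1 = 36
Z: 3·3+6·0 = 9 | 6·0+5·0+3·3 = 9
A: 3·0+6·8 = 48 | 6·1+5·6+3·4 = 48
G: 3·6+6·0 = 18 | 6·0+5·0+3·6 = 18
R: 3·8+6·8 = 72 | 6·8+5·3+3·3 = 72
gcd(3,6,6,5,3) = 1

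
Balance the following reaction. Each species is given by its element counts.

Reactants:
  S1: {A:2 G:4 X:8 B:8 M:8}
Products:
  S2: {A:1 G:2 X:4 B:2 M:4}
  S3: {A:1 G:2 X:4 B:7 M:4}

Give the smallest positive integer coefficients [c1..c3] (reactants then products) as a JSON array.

Coefficients: [5, 6, 4]

A: 5·2 = 10 | 6·1+4·1 = 10
G: 5·4 = 20 | 6·2+4·2 = 20
X: 5·8 = 40 | 6·4+4·4 = 40
B: 5·8 = 40 | 6·2+4·7 = 40
M: 5·8 = 40 | 6·4+4·4 = 40
gcd(5,6,4) = 1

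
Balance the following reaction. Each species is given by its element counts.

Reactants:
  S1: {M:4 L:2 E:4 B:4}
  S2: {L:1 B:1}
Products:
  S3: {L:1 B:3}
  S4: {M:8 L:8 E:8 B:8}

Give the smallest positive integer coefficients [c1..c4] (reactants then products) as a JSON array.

Coefficients: [2, 6, 2, 1]

M: 2·4+6·0 = 8 | 2·0+1·8 = 8
L: 2·2+6·1 = 10 | 2·1+1·8 = 10
E: 2·4+6·0 = 8 | 2·0+1·8 = 8
B: 2·4+6·1 = 14 | 2·3+1·8 = 14
gcd(2,6,2,1) = 1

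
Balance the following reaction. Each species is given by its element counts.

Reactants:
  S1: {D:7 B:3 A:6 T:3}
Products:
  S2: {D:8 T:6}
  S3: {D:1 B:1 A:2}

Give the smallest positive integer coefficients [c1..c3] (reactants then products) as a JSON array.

D: 2·7 = 14 | 1·8+6·1 = 14
B: 2·3 = 6 | 1·0+6·1 = 6
A: 2·6 = 12 | 1·0+6·2 = 12
T: 2·3 = 6 | 1·6+6·0 = 6
gcd(2,1,6) = 1

Coefficients: [2, 1, 6]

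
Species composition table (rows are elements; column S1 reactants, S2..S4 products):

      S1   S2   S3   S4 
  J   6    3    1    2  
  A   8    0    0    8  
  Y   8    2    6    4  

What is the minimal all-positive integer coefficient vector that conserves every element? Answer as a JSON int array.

Coefficients: [4, 5, 1, 4]

J: 4·6 = 24 | 5·3+1·1+4·2 = 24
A: 4·8 = 32 | 5·0+1·0+4·8 = 32
Y: 4·8 = 32 | 5·2+1·6+4·4 = 32
gcd(4,5,1,4) = 1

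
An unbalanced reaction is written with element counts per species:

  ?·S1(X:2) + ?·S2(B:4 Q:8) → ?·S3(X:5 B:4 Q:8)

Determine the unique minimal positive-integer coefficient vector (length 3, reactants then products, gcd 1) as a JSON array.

Coefficients: [5, 2, 2]

X: 5·2+2·0 = 10 | 2·5 = 10
B: 5·0+2·4 = 8 | 2·4 = 8
Q: 5·0+2·8 = 16 | 2·8 = 16
gcd(5,2,2) = 1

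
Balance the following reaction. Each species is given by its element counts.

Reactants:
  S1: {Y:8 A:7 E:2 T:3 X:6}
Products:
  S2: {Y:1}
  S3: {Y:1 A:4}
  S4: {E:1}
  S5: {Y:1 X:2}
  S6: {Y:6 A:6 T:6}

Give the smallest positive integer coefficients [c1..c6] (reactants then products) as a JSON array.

Y: 2·8 = 16 | 2·1+2·1+4·0+6·1+1·6 = 16
A: 2·7 = 14 | 2·0+2·4+4·0+6·0+1·6 = 14
E: 2·2 = 4 | 2·0+2·0+4·1+6·0+1·0 = 4
T: 2·3 = 6 | 2·0+2·0+4·0+6·0+1·6 = 6
X: 2·6 = 12 | 2·0+2·0+4·0+6·2+1·0 = 12
gcd(2,2,2,4,6,1) = 1

Coefficients: [2, 2, 2, 4, 6, 1]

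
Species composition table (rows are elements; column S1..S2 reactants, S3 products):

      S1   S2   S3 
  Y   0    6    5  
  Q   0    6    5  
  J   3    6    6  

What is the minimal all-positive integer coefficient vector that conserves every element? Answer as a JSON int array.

Y: 2·0+5·6 = 30 | 6·5 = 30
Q: 2·0+5·6 = 30 | 6·5 = 30
J: 2·3+5·6 = 36 | 6·6 = 36
gcd(2,5,6) = 1

Coefficients: [2, 5, 6]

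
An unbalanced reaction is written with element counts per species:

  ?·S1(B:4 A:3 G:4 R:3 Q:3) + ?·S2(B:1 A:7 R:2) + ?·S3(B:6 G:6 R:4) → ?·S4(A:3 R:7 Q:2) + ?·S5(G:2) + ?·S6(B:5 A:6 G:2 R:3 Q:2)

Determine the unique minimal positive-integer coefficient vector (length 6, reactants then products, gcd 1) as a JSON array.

Coefficients: [4, 3, 1, 1, 6, 5]

B: 4·4+3·1+1·6 = 25 | 1·0+6·0+5·5 = 25
A: 4·3+3·7+1·0 = 33 | 1·3+6·0+5·6 = 33
G: 4·4+3·0+1·6 = 22 | 1·0+6·2+5·2 = 22
R: 4·3+3·2+1·4 = 22 | 1·7+6·0+5·3 = 22
Q: 4·3+3·0+1·0 = 12 | 1·2+6·0+5·2 = 12
gcd(4,3,1,1,6,5) = 1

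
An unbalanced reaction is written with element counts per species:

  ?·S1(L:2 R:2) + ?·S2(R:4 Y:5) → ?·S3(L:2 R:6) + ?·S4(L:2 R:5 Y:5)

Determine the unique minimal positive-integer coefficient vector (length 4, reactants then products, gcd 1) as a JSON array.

L: 5·2+4·0 = 10 | 1·2+4·2 = 10
R: 5·2+4·4 = 26 | 1·6+4·5 = 26
Y: 5·0+4·5 = 20 | 1·0+4·5 = 20
gcd(5,4,1,4) = 1

Coefficients: [5, 4, 1, 4]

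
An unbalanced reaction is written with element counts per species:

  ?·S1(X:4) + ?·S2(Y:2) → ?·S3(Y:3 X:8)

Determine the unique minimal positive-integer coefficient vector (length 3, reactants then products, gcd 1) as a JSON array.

Y: 4·0+3·2 = 6 | 2·3 = 6
X: 4·4+3·0 = 16 | 2·8 = 16
gcd(4,3,2) = 1

Coefficients: [4, 3, 2]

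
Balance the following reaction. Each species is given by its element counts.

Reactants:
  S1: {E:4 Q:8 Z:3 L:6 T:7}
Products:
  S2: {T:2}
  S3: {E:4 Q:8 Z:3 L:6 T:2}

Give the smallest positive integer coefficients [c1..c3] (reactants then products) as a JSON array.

E: 2·4 = 8 | 5·0+2·4 = 8
Q: 2·8 = 16 | 5·0+2·8 = 16
Z: 2·3 = 6 | 5·0+2·3 = 6
L: 2·6 = 12 | 5·0+2·6 = 12
T: 2·7 = 14 | 5·2+2·2 = 14
gcd(2,5,2) = 1

Coefficients: [2, 5, 2]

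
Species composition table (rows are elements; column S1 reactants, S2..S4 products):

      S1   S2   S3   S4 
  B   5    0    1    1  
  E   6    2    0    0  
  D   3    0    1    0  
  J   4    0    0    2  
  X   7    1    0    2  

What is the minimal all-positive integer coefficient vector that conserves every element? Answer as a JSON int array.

Coefficients: [1, 3, 3, 2]

B: 1·5 = 5 | 3·0+3·1+2·1 = 5
E: 1·6 = 6 | 3·2+3·0+2·0 = 6
D: 1·3 = 3 | 3·0+3·1+2·0 = 3
J: 1·4 = 4 | 3·0+3·0+2·2 = 4
X: 1·7 = 7 | 3·1+3·0+2·2 = 7
gcd(1,3,3,2) = 1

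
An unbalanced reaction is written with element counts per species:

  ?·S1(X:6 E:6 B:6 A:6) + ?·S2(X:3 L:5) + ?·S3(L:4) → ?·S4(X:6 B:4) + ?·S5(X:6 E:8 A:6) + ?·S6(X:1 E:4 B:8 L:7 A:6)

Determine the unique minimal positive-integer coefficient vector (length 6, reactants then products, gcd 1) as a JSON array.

X: 6·6+1·3+4·0 = 39 | 3·6+3·6+3·1 = 39
E: 6·6+1·0+4·0 = 36 | 3·0+3·8+3·4 = 36
B: 6·6+1·0+4·0 = 36 | 3·4+3·0+3·8 = 36
L: 6·0+1·5+4·4 = 21 | 3·0+3·0+3·7 = 21
A: 6·6+1·0+4·0 = 36 | 3·0+3·6+3·6 = 36
gcd(6,1,4,3,3,3) = 1

Coefficients: [6, 1, 4, 3, 3, 3]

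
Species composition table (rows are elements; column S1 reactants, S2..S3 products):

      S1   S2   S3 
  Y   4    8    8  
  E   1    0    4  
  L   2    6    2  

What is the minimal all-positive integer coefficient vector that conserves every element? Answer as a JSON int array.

Coefficients: [4, 1, 1]

Y: 4·4 = 16 | 1·8+1·8 = 16
E: 4·1 = 4 | 1·0+1·4 = 4
L: 4·2 = 8 | 1·6+1·2 = 8
gcd(4,1,1) = 1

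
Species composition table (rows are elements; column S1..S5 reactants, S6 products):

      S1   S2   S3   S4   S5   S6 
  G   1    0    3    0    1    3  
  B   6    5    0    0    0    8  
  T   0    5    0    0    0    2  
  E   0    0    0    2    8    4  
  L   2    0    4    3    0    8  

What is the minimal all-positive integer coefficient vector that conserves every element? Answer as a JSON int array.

G: 5·1+2·0+3·3+6·0+1·1 = 15 | 5·3 = 15
B: 5·6+2·5+3·0+6·0+1·0 = 40 | 5·8 = 40
T: 5·0+2·5+3·0+6·0+1·0 = 10 | 5·2 = 10
E: 5·0+2·0+3·0+6·2+1·8 = 20 | 5·4 = 20
L: 5·2+2·0+3·4+6·3+1·0 = 40 | 5·8 = 40
gcd(5,2,3,6,1,5) = 1

Coefficients: [5, 2, 3, 6, 1, 5]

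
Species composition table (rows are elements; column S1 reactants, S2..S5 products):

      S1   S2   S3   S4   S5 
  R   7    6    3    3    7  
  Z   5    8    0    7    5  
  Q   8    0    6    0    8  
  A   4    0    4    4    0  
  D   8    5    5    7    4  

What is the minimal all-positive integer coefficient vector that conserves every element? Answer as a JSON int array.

R: 5·7 = 35 | 1·6+4·3+1·3+2·7 = 35
Z: 5·5 = 25 | 1·8+4·0+1·7+2·5 = 25
Q: 5·8 = 40 | 1·0+4·6+1·0+2·8 = 40
A: 5·4 = 20 | 1·0+4·4+1·4+2·0 = 20
D: 5·8 = 40 | 1·5+4·5+1·7+2·4 = 40
gcd(5,1,4,1,2) = 1

Coefficients: [5, 1, 4, 1, 2]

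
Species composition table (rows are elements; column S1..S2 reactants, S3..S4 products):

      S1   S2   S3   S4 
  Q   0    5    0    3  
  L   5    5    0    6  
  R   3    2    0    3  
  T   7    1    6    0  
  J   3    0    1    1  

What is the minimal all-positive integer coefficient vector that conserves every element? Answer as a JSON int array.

Coefficients: [3, 3, 4, 5]

Q: 3·0+3·5 = 15 | 4·0+5·3 = 15
L: 3·5+3·5 = 30 | 4·0+5·6 = 30
R: 3·3+3·2 = 15 | 4·0+5·3 = 15
T: 3·7+3·1 = 24 | 4·6+5·0 = 24
J: 3·3+3·0 = 9 | 4·1+5·1 = 9
gcd(3,3,4,5) = 1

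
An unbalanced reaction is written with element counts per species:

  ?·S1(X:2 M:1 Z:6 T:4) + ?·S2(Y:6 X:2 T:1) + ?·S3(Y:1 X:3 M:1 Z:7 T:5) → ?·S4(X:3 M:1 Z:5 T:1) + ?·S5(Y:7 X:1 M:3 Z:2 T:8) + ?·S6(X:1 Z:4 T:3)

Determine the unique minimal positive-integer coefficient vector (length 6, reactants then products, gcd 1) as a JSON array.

Y: 5·0+1·6+1·1 = 7 | 3·0+1·7+5·0 = 7
X: 5·2+1·2+1·3 = 15 | 3·3+1·1+5·1 = 15
M: 5·1+1·0+1·1 = 6 | 3·1+1·3+5·0 = 6
Z: 5·6+1·0+1·7 = 37 | 3·5+1·2+5·4 = 37
T: 5·4+1·1+1·5 = 26 | 3·1+1·8+5·3 = 26
gcd(5,1,1,3,1,5) = 1

Coefficients: [5, 1, 1, 3, 1, 5]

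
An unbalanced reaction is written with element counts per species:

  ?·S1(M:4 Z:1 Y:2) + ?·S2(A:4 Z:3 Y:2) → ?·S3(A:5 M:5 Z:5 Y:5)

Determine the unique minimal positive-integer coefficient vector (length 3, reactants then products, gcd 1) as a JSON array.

Coefficients: [5, 5, 4]

A: 5·0+5·4 = 20 | 4·5 = 20
M: 5·4+5·0 = 20 | 4·5 = 20
Z: 5·1+5·3 = 20 | 4·5 = 20
Y: 5·2+5·2 = 20 | 4·5 = 20
gcd(5,5,4) = 1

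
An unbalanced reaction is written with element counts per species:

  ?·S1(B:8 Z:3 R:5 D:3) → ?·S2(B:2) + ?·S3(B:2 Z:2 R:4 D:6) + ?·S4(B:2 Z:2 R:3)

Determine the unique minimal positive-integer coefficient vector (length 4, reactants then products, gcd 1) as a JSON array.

Coefficients: [2, 5, 1, 2]

B: 2·8 = 16 | 5·2+1·2+2·2 = 16
Z: 2·3 = 6 | 5·0+1·2+2·2 = 6
R: 2·5 = 10 | 5·0+1·4+2·3 = 10
D: 2·3 = 6 | 5·0+1·6+2·0 = 6
gcd(2,5,1,2) = 1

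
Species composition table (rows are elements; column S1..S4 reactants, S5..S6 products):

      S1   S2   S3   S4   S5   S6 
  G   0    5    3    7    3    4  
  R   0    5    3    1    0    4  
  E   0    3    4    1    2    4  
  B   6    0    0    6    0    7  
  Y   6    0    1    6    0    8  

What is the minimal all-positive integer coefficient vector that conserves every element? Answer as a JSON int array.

G: 6·0+1·5+6·3+1·7 = 30 | 2·3+6·4 = 30
R: 6·0+1·5+6·3+1·1 = 24 | 2·0+6·4 = 24
E: 6·0+1·3+6·4+1·1 = 28 | 2·2+6·4 = 28
B: 6·6+1·0+6·0+1·6 = 42 | 2·0+6·7 = 42
Y: 6·6+1·0+6·1+1·6 = 48 | 2·0+6·8 = 48
gcd(6,1,6,1,2,6) = 1

Coefficients: [6, 1, 6, 1, 2, 6]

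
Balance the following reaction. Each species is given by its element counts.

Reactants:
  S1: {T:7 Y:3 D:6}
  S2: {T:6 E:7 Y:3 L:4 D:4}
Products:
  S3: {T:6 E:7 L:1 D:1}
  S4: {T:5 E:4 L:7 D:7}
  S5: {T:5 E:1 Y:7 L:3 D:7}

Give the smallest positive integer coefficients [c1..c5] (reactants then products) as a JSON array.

Coefficients: [2, 5, 4, 1, 3]

T: 2·7+5·6 = 44 | 4·6+1·5+3·5 = 44
E: 2·0+5·7 = 35 | 4·7+1·4+3·1 = 35
Y: 2·3+5·3 = 21 | 4·0+1·0+3·7 = 21
L: 2·0+5·4 = 20 | 4·1+1·7+3·3 = 20
D: 2·6+5·4 = 32 | 4·1+1·7+3·7 = 32
gcd(2,5,4,1,3) = 1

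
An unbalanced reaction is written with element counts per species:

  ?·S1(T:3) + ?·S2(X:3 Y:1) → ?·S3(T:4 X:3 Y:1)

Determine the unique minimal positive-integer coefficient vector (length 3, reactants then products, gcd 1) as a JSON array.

Coefficients: [4, 3, 3]

T: 4·3+3·0 = 12 | 3·4 = 12
X: 4·0+3·3 = 9 | 3·3 = 9
Y: 4·0+3·1 = 3 | 3·1 = 3
gcd(4,3,3) = 1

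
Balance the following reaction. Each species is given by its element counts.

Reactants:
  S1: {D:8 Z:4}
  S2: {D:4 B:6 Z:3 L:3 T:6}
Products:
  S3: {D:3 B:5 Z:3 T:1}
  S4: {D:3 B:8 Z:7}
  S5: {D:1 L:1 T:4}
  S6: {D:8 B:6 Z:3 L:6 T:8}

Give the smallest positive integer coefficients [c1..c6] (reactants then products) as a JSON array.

Coefficients: [1, 5, 2, 1, 3, 2]

D: 1·8+5·4 = 28 | 2·3+1·3+3·1+2·8 = 28
B: 1·0+5·6 = 30 | 2·5+1·8+3·0+2·6 = 30
Z: 1·4+5·3 = 19 | 2·3+1·7+3·0+2·3 = 19
L: 1·0+5·3 = 15 | 2·0+1·0+3·1+2·6 = 15
T: 1·0+5·6 = 30 | 2·1+1·0+3·4+2·8 = 30
gcd(1,5,2,1,3,2) = 1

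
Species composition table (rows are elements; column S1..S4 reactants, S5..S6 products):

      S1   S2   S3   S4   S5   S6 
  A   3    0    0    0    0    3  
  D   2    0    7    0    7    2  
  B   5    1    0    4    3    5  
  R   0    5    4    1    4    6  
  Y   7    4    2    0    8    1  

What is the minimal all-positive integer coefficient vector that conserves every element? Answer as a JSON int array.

A: 3·3+3·0+5·0+3·0 = 9 | 5·0+3·3 = 9
D: 3·2+3·0+5·7+3·0 = 41 | 5·7+3·2 = 41
B: 3·5+3·1+5·0+3·4 = 30 | 5·3+3·5 = 30
R: 3·0+3·5+5·4+3·1 = 38 | 5·4+3·6 = 38
Y: 3·7+3·4+5·2+3·0 = 43 | 5·8+3·1 = 43
gcd(3,3,5,3,5,3) = 1

Coefficients: [3, 3, 5, 3, 5, 3]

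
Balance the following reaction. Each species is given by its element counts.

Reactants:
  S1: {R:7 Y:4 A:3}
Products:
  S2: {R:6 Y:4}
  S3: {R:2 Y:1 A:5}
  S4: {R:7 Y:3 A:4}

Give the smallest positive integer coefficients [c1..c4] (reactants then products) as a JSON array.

R: 3·7 = 21 | 2·6+1·2+1·7 = 21
Y: 3·4 = 12 | 2·4+1·1+1·3 = 12
A: 3·3 = 9 | 2·0+1·5+1·4 = 9
gcd(3,2,1,1) = 1

Coefficients: [3, 2, 1, 1]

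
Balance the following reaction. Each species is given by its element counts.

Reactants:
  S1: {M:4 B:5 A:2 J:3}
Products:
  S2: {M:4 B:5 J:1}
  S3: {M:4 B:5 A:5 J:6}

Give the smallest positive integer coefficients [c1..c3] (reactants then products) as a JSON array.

Coefficients: [5, 3, 2]

M: 5·4 = 20 | 3·4+2·4 = 20
B: 5·5 = 25 | 3·5+2·5 = 25
A: 5·2 = 10 | 3·0+2·5 = 10
J: 5·3 = 15 | 3·1+2·6 = 15
gcd(5,3,2) = 1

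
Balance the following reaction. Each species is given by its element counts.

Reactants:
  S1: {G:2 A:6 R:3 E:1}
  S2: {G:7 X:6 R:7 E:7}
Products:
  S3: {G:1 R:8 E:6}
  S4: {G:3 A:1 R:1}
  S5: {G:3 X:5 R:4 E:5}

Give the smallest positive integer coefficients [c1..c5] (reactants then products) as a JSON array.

Coefficients: [1, 5, 1, 6, 6]

G: 1·2+5·7 = 37 | 1·1+6·3+6·3 = 37
A: 1·6+5·0 = 6 | 1·0+6·1+6·0 = 6
X: 1·0+5·6 = 30 | 1·0+6·0+6·5 = 30
R: 1·3+5·7 = 38 | 1·8+6·1+6·4 = 38
E: 1·1+5·7 = 36 | 1·6+6·0+6·5 = 36
gcd(1,5,1,6,6) = 1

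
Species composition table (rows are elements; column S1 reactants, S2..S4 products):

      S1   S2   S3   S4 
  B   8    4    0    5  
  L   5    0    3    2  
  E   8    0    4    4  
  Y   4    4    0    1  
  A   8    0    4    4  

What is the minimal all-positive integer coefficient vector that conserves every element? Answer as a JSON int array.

Coefficients: [4, 3, 4, 4]

B: 4·8 = 32 | 3·4+4·0+4·5 = 32
L: 4·5 = 20 | 3·0+4·3+4·2 = 20
E: 4·8 = 32 | 3·0+4·4+4·4 = 32
Y: 4·4 = 16 | 3·4+4·0+4·1 = 16
A: 4·8 = 32 | 3·0+4·4+4·4 = 32
gcd(4,3,4,4) = 1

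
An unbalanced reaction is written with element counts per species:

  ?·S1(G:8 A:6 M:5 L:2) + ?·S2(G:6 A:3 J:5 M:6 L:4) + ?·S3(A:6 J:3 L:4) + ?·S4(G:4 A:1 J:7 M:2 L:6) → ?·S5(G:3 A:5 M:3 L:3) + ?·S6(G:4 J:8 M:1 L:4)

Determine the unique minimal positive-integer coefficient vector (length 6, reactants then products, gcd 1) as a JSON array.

G: 2·8+1·6+2·0+3·4 = 34 | 6·3+4·4 = 34
A: 2·6+1·3+2·6+3·1 = 30 | 6·5+4·0 = 30
J: 2·0+1·5+2·3+3·7 = 32 | 6·0+4·8 = 32
M: 2·5+1·6+2·0+3·2 = 22 | 6·3+4·1 = 22
L: 2·2+1·4+2·4+3·6 = 34 | 6·3+4·4 = 34
gcd(2,1,2,3,6,4) = 1

Coefficients: [2, 1, 2, 3, 6, 4]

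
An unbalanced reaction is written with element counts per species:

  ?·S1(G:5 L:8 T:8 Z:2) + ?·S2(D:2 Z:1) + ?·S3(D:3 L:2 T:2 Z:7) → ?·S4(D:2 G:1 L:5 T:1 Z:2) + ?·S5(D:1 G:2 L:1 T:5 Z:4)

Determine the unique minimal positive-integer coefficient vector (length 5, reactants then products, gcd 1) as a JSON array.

Coefficients: [3, 3, 3, 5, 5]

D: 3·0+3·2+3·3 = 15 | 5·2+5·1 = 15
G: 3·5+3·0+3·0 = 15 | 5·1+5·2 = 15
L: 3·8+3·0+3·2 = 30 | 5·5+5·1 = 30
T: 3·8+3·0+3·2 = 30 | 5·1+5·5 = 30
Z: 3·2+3·1+3·7 = 30 | 5·2+5·4 = 30
gcd(3,3,3,5,5) = 1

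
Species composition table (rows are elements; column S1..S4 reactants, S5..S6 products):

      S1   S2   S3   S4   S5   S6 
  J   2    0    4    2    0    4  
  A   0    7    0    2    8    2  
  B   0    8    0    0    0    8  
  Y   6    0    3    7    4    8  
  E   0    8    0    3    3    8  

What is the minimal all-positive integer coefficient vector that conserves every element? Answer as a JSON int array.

J: 5·2+6·0+1·4+5·2 = 24 | 5·0+6·4 = 24
A: 5·0+6·7+1·0+5·2 = 52 | 5·8+6·2 = 52
B: 5·0+6·8+1·0+5·0 = 48 | 5·0+6·8 = 48
Y: 5·6+6·0+1·3+5·7 = 68 | 5·4+6·8 = 68
E: 5·0+6·8+1·0+5·3 = 63 | 5·3+6·8 = 63
gcd(5,6,1,5,5,6) = 1

Coefficients: [5, 6, 1, 5, 5, 6]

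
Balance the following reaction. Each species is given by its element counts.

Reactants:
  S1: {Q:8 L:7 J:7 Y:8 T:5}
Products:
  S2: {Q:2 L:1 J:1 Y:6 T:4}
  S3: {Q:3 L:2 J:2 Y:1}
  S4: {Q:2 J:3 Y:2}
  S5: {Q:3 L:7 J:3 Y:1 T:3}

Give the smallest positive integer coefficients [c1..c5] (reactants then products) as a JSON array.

Coefficients: [5, 4, 5, 4, 3]

Q: 5·8 = 40 | 4·2+5·3+4·2+3·3 = 40
L: 5·7 = 35 | 4·1+5·2+4·0+3·7 = 35
J: 5·7 = 35 | 4·1+5·2+4·3+3·3 = 35
Y: 5·8 = 40 | 4·6+5·1+4·2+3·1 = 40
T: 5·5 = 25 | 4·4+5·0+4·0+3·3 = 25
gcd(5,4,5,4,3) = 1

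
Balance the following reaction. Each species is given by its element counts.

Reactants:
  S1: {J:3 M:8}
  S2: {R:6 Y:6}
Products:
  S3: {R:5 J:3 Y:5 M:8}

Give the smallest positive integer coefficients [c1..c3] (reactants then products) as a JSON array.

Coefficients: [6, 5, 6]

R: 6·0+5·6 = 30 | 6·5 = 30
J: 6·3+5·0 = 18 | 6·3 = 18
Y: 6·0+5·6 = 30 | 6·5 = 30
M: 6·8+5·0 = 48 | 6·8 = 48
gcd(6,5,6) = 1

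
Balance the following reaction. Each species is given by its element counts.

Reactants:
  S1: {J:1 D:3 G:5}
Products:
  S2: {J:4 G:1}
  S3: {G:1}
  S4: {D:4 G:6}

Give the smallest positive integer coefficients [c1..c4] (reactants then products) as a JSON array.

J: 4·1 = 4 | 1·4+1·0+3·0 = 4
D: 4·3 = 12 | 1·0+1·0+3·4 = 12
G: 4·5 = 20 | 1·1+1·1+3·6 = 20
gcd(4,1,1,3) = 1

Coefficients: [4, 1, 1, 3]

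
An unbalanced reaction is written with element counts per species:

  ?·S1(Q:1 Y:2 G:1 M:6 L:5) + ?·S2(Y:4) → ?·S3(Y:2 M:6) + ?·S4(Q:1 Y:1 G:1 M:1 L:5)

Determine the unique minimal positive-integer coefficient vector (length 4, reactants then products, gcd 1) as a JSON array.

Coefficients: [6, 1, 5, 6]

Q: 6·1+1·0 = 6 | 5·0+6·1 = 6
Y: 6·2+1·4 = 16 | 5·2+6·1 = 16
G: 6·1+1·0 = 6 | 5·0+6·1 = 6
M: 6·6+1·0 = 36 | 5·6+6·1 = 36
L: 6·5+1·0 = 30 | 5·0+6·5 = 30
gcd(6,1,5,6) = 1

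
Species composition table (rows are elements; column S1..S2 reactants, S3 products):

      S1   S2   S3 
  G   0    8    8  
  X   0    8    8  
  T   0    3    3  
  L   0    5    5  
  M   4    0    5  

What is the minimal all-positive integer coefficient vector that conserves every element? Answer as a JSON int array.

G: 5·0+4·8 = 32 | 4·8 = 32
X: 5·0+4·8 = 32 | 4·8 = 32
T: 5·0+4·3 = 12 | 4·3 = 12
L: 5·0+4·5 = 20 | 4·5 = 20
M: 5·4+4·0 = 20 | 4·5 = 20
gcd(5,4,4) = 1

Coefficients: [5, 4, 4]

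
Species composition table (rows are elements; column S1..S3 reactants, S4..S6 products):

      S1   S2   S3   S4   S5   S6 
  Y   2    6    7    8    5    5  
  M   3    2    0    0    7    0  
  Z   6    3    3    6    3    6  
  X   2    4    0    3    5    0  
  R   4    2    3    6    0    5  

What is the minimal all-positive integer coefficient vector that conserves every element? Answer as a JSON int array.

Y: 6·2+5·6+5·7 = 77 | 4·8+4·5+5·5 = 77
M: 6·3+5·2+5·0 = 28 | 4·0+4·7+5·0 = 28
Z: 6·6+5·3+5·3 = 66 | 4·6+4·3+5·6 = 66
X: 6·2+5·4+5·0 = 32 | 4·3+4·5+5·0 = 32
R: 6·4+5·2+5·3 = 49 | 4·6+4·0+5·5 = 49
gcd(6,5,5,4,4,5) = 1

Coefficients: [6, 5, 5, 4, 4, 5]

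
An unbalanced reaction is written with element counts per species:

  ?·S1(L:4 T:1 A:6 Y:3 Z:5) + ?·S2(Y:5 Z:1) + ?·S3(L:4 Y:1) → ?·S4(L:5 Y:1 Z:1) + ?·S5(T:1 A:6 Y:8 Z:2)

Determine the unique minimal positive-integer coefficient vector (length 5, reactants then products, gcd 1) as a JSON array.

L: 1·4+1·0+4·4 = 20 | 4·5+1·0 = 20
T: 1·1+1·0+4·0 = 1 | 4·0+1·1 = 1
A: 1·6+1·0+4·0 = 6 | 4·0+1·6 = 6
Y: 1·3+1·5+4·1 = 12 | 4·1+1·8 = 12
Z: 1·5+1·1+4·0 = 6 | 4·1+1·2 = 6
gcd(1,1,4,4,1) = 1

Coefficients: [1, 1, 4, 4, 1]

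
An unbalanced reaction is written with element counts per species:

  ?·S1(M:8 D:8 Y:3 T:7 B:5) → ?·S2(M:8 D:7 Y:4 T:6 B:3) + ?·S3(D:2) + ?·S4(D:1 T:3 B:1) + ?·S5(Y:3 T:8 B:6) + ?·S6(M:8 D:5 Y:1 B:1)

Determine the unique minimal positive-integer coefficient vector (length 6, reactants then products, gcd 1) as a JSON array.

Coefficients: [6, 1, 6, 4, 3, 5]

M: 6·8 = 48 | 1·8+6·0+4·0+3·0+5·8 = 48
D: 6·8 = 48 | 1·7+6·2+4·1+3·0+5·5 = 48
Y: 6·3 = 18 | 1·4+6·0+4·0+3·3+5·1 = 18
T: 6·7 = 42 | 1·6+6·0+4·3+3·8+5·0 = 42
B: 6·5 = 30 | 1·3+6·0+4·1+3·6+5·1 = 30
gcd(6,1,6,4,3,5) = 1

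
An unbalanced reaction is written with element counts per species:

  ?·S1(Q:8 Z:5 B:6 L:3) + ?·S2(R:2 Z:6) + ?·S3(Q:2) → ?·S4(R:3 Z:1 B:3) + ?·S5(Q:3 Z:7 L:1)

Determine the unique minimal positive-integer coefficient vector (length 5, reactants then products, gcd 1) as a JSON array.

Coefficients: [2, 6, 1, 4, 6]

R: 2·0+6·2+1·0 = 12 | 4·3+6·0 = 12
Q: 2·8+6·0+1·2 = 18 | 4·0+6·3 = 18
Z: 2·5+6·6+1·0 = 46 | 4·1+6·7 = 46
B: 2·6+6·0+1·0 = 12 | 4·3+6·0 = 12
L: 2·3+6·0+1·0 = 6 | 4·0+6·1 = 6
gcd(2,6,1,4,6) = 1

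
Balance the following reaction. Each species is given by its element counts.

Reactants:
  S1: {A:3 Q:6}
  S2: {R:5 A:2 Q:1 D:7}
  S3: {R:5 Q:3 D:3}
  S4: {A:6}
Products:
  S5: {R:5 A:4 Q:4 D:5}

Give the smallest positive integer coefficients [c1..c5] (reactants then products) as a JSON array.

R: 2·0+3·5+3·5+2·0 = 30 | 6·5 = 30
A: 2·3+3·2+3·0+2·6 = 24 | 6·4 = 24
Q: 2·6+3·1+3·3+2·0 = 24 | 6·4 = 24
D: 2·0+3·7+3·3+2·0 = 30 | 6·5 = 30
gcd(2,3,3,2,6) = 1

Coefficients: [2, 3, 3, 2, 6]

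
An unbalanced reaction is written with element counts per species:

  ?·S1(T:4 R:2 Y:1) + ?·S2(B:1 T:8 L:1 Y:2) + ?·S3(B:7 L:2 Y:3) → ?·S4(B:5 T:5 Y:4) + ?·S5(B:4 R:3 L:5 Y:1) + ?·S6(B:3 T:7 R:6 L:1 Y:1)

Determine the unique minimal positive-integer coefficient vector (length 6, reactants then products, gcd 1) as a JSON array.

B: 6·0+1·1+5·7 = 36 | 5·5+2·4+1·3 = 36
T: 6·4+1·8+5·0 = 32 | 5·5+2·0+1·7 = 32
R: 6·2+1·0+5·0 = 12 | 5·0+2·3+1·6 = 12
L: 6·0+1·1+5·2 = 11 | 5·0+2·5+1·1 = 11
Y: 6·1+1·2+5·3 = 23 | 5·4+2·1+1·1 = 23
gcd(6,1,5,5,2,1) = 1

Coefficients: [6, 1, 5, 5, 2, 1]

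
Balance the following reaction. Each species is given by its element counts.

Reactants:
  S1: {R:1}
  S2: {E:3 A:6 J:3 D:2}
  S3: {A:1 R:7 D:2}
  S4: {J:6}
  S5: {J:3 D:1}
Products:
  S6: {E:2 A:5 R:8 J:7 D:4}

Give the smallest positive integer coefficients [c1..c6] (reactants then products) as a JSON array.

E: 6·0+4·3+6·0+3·0+4·0 = 12 | 6·2 = 12
A: 6·0+4·6+6·1+3·0+4·0 = 30 | 6·5 = 30
R: 6·1+4·0+6·7+3·0+4·0 = 48 | 6·8 = 48
J: 6·0+4·3+6·0+3·6+4·3 = 42 | 6·7 = 42
D: 6·0+4·2+6·2+3·0+4·1 = 24 | 6·4 = 24
gcd(6,4,6,3,4,6) = 1

Coefficients: [6, 4, 6, 3, 4, 6]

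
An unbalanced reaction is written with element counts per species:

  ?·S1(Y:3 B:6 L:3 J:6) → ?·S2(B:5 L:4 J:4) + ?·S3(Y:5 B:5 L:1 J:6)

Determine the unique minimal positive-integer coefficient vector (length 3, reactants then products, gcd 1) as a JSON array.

Y: 5·3 = 15 | 3·0+3·5 = 15
B: 5·6 = 30 | 3·5+3·5 = 30
L: 5·3 = 15 | 3·4+3·1 = 15
J: 5·6 = 30 | 3·4+3·6 = 30
gcd(5,3,3) = 1

Coefficients: [5, 3, 3]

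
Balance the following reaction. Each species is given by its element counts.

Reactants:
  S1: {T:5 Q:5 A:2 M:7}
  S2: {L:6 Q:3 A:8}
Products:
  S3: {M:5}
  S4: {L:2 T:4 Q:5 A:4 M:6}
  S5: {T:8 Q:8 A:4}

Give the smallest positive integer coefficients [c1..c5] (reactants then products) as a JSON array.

Coefficients: [4, 1, 2, 3, 1]

L: 4·0+1·6 = 6 | 2·0+3·2+1·0 = 6
T: 4·5+1·0 = 20 | 2·0+3·4+1·8 = 20
Q: 4·5+1·3 = 23 | 2·0+3·5+1·8 = 23
A: 4·2+1·8 = 16 | 2·0+3·4+1·4 = 16
M: 4·7+1·0 = 28 | 2·5+3·6+1·0 = 28
gcd(4,1,2,3,1) = 1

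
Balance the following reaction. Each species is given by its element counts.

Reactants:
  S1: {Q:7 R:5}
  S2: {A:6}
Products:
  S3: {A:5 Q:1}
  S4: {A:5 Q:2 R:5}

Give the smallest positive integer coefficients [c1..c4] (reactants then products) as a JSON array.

Coefficients: [1, 5, 5, 1]

A: 1·0+5·6 = 30 | 5·5+1·5 = 30
Q: 1·7+5·0 = 7 | 5·1+1·2 = 7
R: 1·5+5·0 = 5 | 5·0+1·5 = 5
gcd(1,5,5,1) = 1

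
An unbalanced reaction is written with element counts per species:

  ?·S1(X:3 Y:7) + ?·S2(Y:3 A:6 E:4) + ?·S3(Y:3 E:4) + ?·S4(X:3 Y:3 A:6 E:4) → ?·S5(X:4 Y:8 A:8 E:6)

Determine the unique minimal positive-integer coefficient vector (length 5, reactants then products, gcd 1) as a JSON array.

Coefficients: [3, 3, 1, 5, 6]

X: 3·3+3·0+1·0+5·3 = 24 | 6·4 = 24
Y: 3·7+3·3+1·3+5·3 = 48 | 6·8 = 48
A: 3·0+3·6+1·0+5·6 = 48 | 6·8 = 48
E: 3·0+3·4+1·4+5·4 = 36 | 6·6 = 36
gcd(3,3,1,5,6) = 1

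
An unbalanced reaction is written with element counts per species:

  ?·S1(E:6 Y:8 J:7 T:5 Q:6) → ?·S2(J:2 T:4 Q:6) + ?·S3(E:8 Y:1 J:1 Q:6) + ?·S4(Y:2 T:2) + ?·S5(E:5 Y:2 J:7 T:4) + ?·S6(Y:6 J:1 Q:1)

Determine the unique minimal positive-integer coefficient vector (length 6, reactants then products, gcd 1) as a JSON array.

E: 6·6 = 36 | 3·0+2·8+1·0+4·5+6·0 = 36
Y: 6·8 = 48 | 3·0+2·1+1·2+4·2+6·6 = 48
J: 6·7 = 42 | 3·2+2·1+1·0+4·7+6·1 = 42
T: 6·5 = 30 | 3·4+2·0+1·2+4·4+6·0 = 30
Q: 6·6 = 36 | 3·6+2·6+1·0+4·0+6·1 = 36
gcd(6,3,2,1,4,6) = 1

Coefficients: [6, 3, 2, 1, 4, 6]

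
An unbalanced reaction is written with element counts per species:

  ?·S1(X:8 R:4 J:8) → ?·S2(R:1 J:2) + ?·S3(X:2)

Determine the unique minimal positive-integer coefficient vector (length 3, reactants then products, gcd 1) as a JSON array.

Coefficients: [1, 4, 4]

X: 1·8 = 8 | 4·0+4·2 = 8
R: 1·4 = 4 | 4·1+4·0 = 4
J: 1·8 = 8 | 4·2+4·0 = 8
gcd(1,4,4) = 1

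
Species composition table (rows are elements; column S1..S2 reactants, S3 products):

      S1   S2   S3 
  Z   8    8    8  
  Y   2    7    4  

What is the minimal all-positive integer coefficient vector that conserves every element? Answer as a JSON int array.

Z: 3·8+2·8 = 40 | 5·8 = 40
Y: 3·2+2·7 = 20 | 5·4 = 20
gcd(3,2,5) = 1

Coefficients: [3, 2, 5]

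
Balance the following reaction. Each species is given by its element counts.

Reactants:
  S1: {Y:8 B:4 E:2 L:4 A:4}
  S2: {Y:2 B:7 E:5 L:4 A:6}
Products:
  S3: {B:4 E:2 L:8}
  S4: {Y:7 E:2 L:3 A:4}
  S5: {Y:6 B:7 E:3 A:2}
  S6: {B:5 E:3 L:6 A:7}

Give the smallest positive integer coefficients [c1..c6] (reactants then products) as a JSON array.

Coefficients: [6, 5, 1, 4, 5, 4]

Y: 6·8+5·2 = 58 | 1·0+4·7+5·6+4·0 = 58
B: 6·4+5·7 = 59 | 1·4+4·0+5·7+4·5 = 59
E: 6·2+5·5 = 37 | 1·2+4·2+5·3+4·3 = 37
L: 6·4+5·4 = 44 | 1·8+4·3+5·0+4·6 = 44
A: 6·4+5·6 = 54 | 1·0+4·4+5·2+4·7 = 54
gcd(6,5,1,4,5,4) = 1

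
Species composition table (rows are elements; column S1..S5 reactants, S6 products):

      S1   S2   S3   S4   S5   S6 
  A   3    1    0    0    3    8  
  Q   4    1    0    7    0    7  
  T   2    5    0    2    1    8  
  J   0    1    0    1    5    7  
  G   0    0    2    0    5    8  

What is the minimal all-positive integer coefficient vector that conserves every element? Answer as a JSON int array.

A: 6·3+4·1+5·0+1·0+6·3 = 40 | 5·8 = 40
Q: 6·4+4·1+5·0+1·7+6·0 = 35 | 5·7 = 35
T: 6·2+4·5+5·0+1·2+6·1 = 40 | 5·8 = 40
J: 6·0+4·1+5·0+1·1+6·5 = 35 | 5·7 = 35
G: 6·0+4·0+5·2+1·0+6·5 = 40 | 5·8 = 40
gcd(6,4,5,1,6,5) = 1

Coefficients: [6, 4, 5, 1, 6, 5]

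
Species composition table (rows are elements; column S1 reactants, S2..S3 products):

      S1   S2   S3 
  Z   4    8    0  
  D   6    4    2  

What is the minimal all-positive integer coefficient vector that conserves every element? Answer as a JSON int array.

Coefficients: [2, 1, 4]

Z: 2·4 = 8 | 1·8+4·0 = 8
D: 2·6 = 12 | 1·4+4·2 = 12
gcd(2,1,4) = 1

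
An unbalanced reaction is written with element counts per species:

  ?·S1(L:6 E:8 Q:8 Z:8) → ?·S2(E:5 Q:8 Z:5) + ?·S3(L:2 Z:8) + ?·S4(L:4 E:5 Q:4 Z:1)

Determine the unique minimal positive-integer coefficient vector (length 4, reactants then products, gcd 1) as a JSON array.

L: 5·6 = 30 | 2·0+3·2+6·4 = 30
E: 5·8 = 40 | 2·5+3·0+6·5 = 40
Q: 5·8 = 40 | 2·8+3·0+6·4 = 40
Z: 5·8 = 40 | 2·5+3·8+6·1 = 40
gcd(5,2,3,6) = 1

Coefficients: [5, 2, 3, 6]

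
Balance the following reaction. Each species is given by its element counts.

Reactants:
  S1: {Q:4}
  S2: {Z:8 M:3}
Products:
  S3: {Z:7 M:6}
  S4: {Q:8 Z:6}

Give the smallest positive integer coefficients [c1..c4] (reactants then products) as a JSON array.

Coefficients: [6, 4, 2, 3]

Q: 6·4+4·0 = 24 | 2·0+3·8 = 24
Z: 6·0+4·8 = 32 | 2·7+3·6 = 32
M: 6·0+4·3 = 12 | 2·6+3·0 = 12
gcd(6,4,2,3) = 1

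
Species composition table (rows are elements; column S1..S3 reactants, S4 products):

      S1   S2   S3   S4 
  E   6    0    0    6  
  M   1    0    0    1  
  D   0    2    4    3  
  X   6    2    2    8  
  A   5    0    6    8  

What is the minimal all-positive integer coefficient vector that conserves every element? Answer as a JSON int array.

Coefficients: [2, 1, 1, 2]

E: 2·6+1·0+1·0 = 12 | 2·6 = 12
M: 2·1+1·0+1·0 = 2 | 2·1 = 2
D: 2·0+1·2+1·4 = 6 | 2·3 = 6
X: 2·6+1·2+1·2 = 16 | 2·8 = 16
A: 2·5+1·0+1·6 = 16 | 2·8 = 16
gcd(2,1,1,2) = 1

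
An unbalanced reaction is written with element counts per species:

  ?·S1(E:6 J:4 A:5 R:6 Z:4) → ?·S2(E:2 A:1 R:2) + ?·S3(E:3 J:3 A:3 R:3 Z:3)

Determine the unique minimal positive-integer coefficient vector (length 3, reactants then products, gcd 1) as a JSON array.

E: 3·6 = 18 | 3·2+4·3 = 18
J: 3·4 = 12 | 3·0+4·3 = 12
A: 3·5 = 15 | 3·1+4·3 = 15
R: 3·6 = 18 | 3·2+4·3 = 18
Z: 3·4 = 12 | 3·0+4·3 = 12
gcd(3,3,4) = 1

Coefficients: [3, 3, 4]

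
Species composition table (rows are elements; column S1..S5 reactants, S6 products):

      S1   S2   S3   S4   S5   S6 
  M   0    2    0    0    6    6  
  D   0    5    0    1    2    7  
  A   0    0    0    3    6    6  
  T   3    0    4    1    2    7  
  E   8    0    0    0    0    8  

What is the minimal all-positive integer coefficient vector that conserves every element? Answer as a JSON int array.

M: 6·0+6·2+3·0+4·0+4·6 = 36 | 6·6 = 36
D: 6·0+6·5+3·0+4·1+4·2 = 42 | 6·7 = 42
A: 6·0+6·0+3·0+4·3+4·6 = 36 | 6·6 = 36
T: 6·3+6·0+3·4+4·1+4·2 = 42 | 6·7 = 42
E: 6·8+6·0+3·0+4·0+4·0 = 48 | 6·8 = 48
gcd(6,6,3,4,4,6) = 1

Coefficients: [6, 6, 3, 4, 4, 6]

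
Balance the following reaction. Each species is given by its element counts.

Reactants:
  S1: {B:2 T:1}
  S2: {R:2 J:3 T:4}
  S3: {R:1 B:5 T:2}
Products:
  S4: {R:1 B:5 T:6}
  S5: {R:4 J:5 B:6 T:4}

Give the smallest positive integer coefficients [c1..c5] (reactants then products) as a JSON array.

Coefficients: [4, 5, 6, 4, 3]

R: 4·0+5·2+6·1 = 16 | 4·1+3·4 = 16
J: 4·0+5·3+6·0 = 15 | 4·0+3·5 = 15
B: 4·2+5·0+6·5 = 38 | 4·5+3·6 = 38
T: 4·1+5·4+6·2 = 36 | 4·6+3·4 = 36
gcd(4,5,6,4,3) = 1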